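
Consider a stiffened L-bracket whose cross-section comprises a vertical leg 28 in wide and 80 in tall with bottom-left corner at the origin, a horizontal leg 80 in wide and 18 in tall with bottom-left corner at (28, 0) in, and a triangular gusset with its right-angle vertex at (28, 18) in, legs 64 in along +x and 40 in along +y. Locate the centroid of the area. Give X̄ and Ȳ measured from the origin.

X̄ = 38.80 in, Ȳ = 28.76 in

vertical leg: A = 28 × 80 = 2240.00, centroid at (14.00, 40.00).
horizontal leg: A = 80 × 18 = 1440.00, centroid at (68.00, 9.00).
gusset: A = ½·64·40 = 1280.00, centroid at (49.33, 31.33).
ΣA = 4960.00 in², ΣAX̄ = 192426.67 in³, ΣAȲ = 142666.67 in³.
X̄ = 192426.67/4960.00 = 38.80 in; Ȳ = 142666.67/4960.00 = 28.76 in.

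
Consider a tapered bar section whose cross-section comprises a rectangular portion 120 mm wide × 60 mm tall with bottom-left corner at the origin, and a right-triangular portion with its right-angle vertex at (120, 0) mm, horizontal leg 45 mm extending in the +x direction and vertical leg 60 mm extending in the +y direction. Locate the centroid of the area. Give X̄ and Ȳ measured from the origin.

X̄ = 71.84 mm, Ȳ = 28.42 mm

rectangular portion: A = 120 × 60 = 7200.00, centroid at (60.00, 30.00).
triangular portion: A = ½·45·60 = 1350.00, centroid at (135.00, 20.00).
ΣA = 8550.00 mm²
ΣAX̄ = (7200.00)(60.00) + (1350.00)(135.00) = 614250.00 mm³
ΣAȲ = (7200.00)(30.00) + (1350.00)(20.00) = 243000.00 mm³
X̄ = 614250.00 / 8550.00 = 71.84 mm
Ȳ = 243000.00 / 8550.00 = 28.42 mm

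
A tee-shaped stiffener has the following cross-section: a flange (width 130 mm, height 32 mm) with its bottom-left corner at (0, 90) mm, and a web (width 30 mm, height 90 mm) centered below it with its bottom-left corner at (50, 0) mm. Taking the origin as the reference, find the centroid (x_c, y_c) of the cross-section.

web: A = 30 × 90 = 2700.00, centroid at (65.00, 45.00).
flange: A = 130 × 32 = 4160.00, centroid at (65.00, 106.00).
ΣA = 6860.00 mm²
ΣAx_c = (2700.00)(65.00) + (4160.00)(65.00) = 445900.00 mm³
ΣAy_c = (2700.00)(45.00) + (4160.00)(106.00) = 562460.00 mm³
x_c = 445900.00 / 6860.00 = 65.00 mm
y_c = 562460.00 / 6860.00 = 81.99 mm

x_c = 65.00 mm, y_c = 81.99 mm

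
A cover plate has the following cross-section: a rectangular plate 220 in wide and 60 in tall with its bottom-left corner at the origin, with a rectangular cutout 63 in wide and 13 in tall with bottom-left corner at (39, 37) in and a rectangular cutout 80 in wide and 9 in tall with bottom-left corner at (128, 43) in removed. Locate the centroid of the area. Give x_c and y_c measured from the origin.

Part | A | x̄ᵢ | ȳᵢ | A·x̄ᵢ | A·ȳᵢ
plate | 13200.00 | 110.00 | 30.00 | 1452000.00 | 396000.00
hole 1 | -819.00 | 70.50 | 43.50 | -57739.50 | -35626.50
hole 2 | -720.00 | 168.00 | 47.50 | -120960.00 | -34200.00
Σ | 11661.00 |  |  | 1273300.50 | 326173.50
x_c = 1273300.50 / 11661.00 = 109.19 in
y_c = 326173.50 / 11661.00 = 27.97 in

x_c = 109.19 in, y_c = 27.97 in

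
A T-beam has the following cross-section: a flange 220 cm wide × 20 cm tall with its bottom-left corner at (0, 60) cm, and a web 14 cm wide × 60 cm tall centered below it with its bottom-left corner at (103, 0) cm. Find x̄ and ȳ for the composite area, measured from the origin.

x̄ = 110.00 cm, ȳ = 63.59 cm

web: A = 14 × 60 = 840.00, centroid at (110.00, 30.00).
flange: A = 220 × 20 = 4400.00, centroid at (110.00, 70.00).
ΣA = 5240.00 cm²
ΣAx̄ = (840.00)(110.00) + (4400.00)(110.00) = 576400.00 cm³
ΣAȳ = (840.00)(30.00) + (4400.00)(70.00) = 333200.00 cm³
x̄ = 576400.00 / 5240.00 = 110.00 cm
ȳ = 333200.00 / 5240.00 = 63.59 cm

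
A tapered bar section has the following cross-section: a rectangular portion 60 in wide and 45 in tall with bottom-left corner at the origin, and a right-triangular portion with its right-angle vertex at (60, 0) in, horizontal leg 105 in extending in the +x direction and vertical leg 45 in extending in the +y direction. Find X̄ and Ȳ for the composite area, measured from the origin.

rectangular portion: A = 60 × 45 = 2700.00, centroid at (30.00, 22.50).
triangular portion: A = ½·105·45 = 2362.50, centroid at (95.00, 15.00).
ΣA = 5062.50 in²
ΣAX̄ = (2700.00)(30.00) + (2362.50)(95.00) = 305437.50 in³
ΣAȲ = (2700.00)(22.50) + (2362.50)(15.00) = 96187.50 in³
X̄ = 305437.50 / 5062.50 = 60.33 in
Ȳ = 96187.50 / 5062.50 = 19.00 in

X̄ = 60.33 in, Ȳ = 19.00 in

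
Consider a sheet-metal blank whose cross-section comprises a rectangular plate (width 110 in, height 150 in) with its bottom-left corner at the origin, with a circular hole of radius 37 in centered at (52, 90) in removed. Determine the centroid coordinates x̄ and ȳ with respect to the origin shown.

x̄ = 56.06 in, ȳ = 69.71 in

Part | A | x̄ᵢ | ȳᵢ | A·x̄ᵢ | A·ȳᵢ
plate | 16500.00 | 55.00 | 75.00 | 907500.00 | 1237500.00
hole | -4300.84 | 52.00 | 90.00 | -223643.70 | -387075.63
Σ | 12199.16 |  |  | 683856.30 | 850424.37
x̄ = 683856.30 / 12199.16 = 56.06 in
ȳ = 850424.37 / 12199.16 = 69.71 in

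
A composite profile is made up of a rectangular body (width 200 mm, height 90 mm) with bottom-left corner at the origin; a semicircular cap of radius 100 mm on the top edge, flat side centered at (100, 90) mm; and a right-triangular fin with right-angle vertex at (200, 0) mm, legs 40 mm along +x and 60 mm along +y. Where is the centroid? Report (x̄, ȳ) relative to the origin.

rectangular body: A = 200 × 90 = 18000.00, centroid at (100.00, 45.00).
semicircular top: A = ½π·100² = 15707.96, centroid at (100.00, 132.44).
triangular fin: A = ½·40·60 = 1200.00, centroid at (213.33, 20.00).
ΣA = 34907.96 mm²
ΣAx̄ = (18000.00)(100.00) + (15707.96)(100.00) + (1200.00)(213.33) = 3626796.33 mm³
ΣAȳ = (18000.00)(45.00) + (15707.96)(132.44) + (1200.00)(20.00) = 2914383.36 mm³
x̄ = 3626796.33 / 34907.96 = 103.90 mm
ȳ = 2914383.36 / 34907.96 = 83.49 mm

x̄ = 103.90 mm, ȳ = 83.49 mm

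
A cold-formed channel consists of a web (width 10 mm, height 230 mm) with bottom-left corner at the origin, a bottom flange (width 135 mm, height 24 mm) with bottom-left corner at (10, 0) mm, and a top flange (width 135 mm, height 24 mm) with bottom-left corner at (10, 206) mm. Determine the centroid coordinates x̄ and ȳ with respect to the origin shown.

x̄ = 58.51 mm, ȳ = 115.00 mm

web: A = 10 × 230 = 2300.00, centroid at (5.00, 115.00).
bottom flange: A = 135 × 24 = 3240.00, centroid at (77.50, 12.00).
top flange: A = 135 × 24 = 3240.00, centroid at (77.50, 218.00).
ΣA = 8780.00 mm², ΣAx̄ = 513700.00 mm³, ΣAȳ = 1009700.00 mm³.
x̄ = 513700.00/8780.00 = 58.51 mm; ȳ = 1009700.00/8780.00 = 115.00 mm.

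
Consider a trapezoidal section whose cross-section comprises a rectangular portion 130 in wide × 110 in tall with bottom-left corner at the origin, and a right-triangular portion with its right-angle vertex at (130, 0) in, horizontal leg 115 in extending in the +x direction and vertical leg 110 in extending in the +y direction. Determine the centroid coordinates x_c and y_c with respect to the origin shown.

Part | A | x̄ᵢ | ȳᵢ | A·x̄ᵢ | A·ȳᵢ
rectangular portion | 14300.00 | 65.00 | 55.00 | 929500.00 | 786500.00
triangular portion | 6325.00 | 168.33 | 36.67 | 1064708.33 | 231916.67
Σ | 20625.00 |  |  | 1994208.33 | 1018416.67
x_c = 1994208.33 / 20625.00 = 96.69 in
y_c = 1018416.67 / 20625.00 = 49.38 in

x_c = 96.69 in, y_c = 49.38 in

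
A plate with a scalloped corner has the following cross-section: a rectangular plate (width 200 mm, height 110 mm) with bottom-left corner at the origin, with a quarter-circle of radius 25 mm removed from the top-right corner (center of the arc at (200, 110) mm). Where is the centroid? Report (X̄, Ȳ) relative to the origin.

plate: A = 200 × 110 = 22000.00, centroid at (100.00, 55.00).
removed quarter-circle: A = −¼π·25² = -490.87, centroid at (189.39, 99.39).
ΣA = 21509.13 mm², ΣAX̄ = 2107033.56 mm³, ΣAȲ = 1161212.21 mm³.
X̄ = 2107033.56/21509.13 = 97.96 mm; Ȳ = 1161212.21/21509.13 = 53.99 mm.

X̄ = 97.96 mm, Ȳ = 53.99 mm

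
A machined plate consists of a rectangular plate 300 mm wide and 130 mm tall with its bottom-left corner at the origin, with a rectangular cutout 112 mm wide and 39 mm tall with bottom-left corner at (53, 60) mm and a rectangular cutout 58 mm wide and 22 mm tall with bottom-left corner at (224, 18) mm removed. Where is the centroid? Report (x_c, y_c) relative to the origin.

x_c = 151.43 mm, y_c = 64.48 mm

plate: A = 300 × 130 = 39000.00, centroid at (150.00, 65.00).
hole 1: A = −(112 × 39) = -4368.00, centroid at (109.00, 79.50).
hole 2: A = −(58 × 22) = -1276.00, centroid at (253.00, 29.00).
ΣA = 33356.00 mm², ΣAx_c = 5051060.00 mm³, ΣAy_c = 2150740.00 mm³.
x_c = 5051060.00/33356.00 = 151.43 mm; y_c = 2150740.00/33356.00 = 64.48 mm.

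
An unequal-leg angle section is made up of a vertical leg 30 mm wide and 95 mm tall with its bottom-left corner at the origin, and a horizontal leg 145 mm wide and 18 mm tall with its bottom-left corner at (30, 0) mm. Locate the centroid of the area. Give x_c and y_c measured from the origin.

x_c = 56.83 mm, y_c = 29.10 mm

Part | A | x̄ᵢ | ȳᵢ | A·x̄ᵢ | A·ȳᵢ
vertical leg | 2850.00 | 15.00 | 47.50 | 42750.00 | 135375.00
horizontal leg | 2610.00 | 102.50 | 9.00 | 267525.00 | 23490.00
Σ | 5460.00 |  |  | 310275.00 | 158865.00
x_c = 310275.00 / 5460.00 = 56.83 mm
y_c = 158865.00 / 5460.00 = 29.10 mm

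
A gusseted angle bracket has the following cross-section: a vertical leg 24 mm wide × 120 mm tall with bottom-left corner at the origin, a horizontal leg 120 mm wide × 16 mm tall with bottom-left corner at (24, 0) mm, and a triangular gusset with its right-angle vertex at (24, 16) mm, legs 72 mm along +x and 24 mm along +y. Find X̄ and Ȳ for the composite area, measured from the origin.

Part | A | x̄ᵢ | ȳᵢ | A·x̄ᵢ | A·ȳᵢ
vertical leg | 2880.00 | 12.00 | 60.00 | 34560.00 | 172800.00
horizontal leg | 1920.00 | 84.00 | 8.00 | 161280.00 | 15360.00
gusset | 864.00 | 48.00 | 24.00 | 41472.00 | 20736.00
Σ | 5664.00 |  |  | 237312.00 | 208896.00
X̄ = 237312.00 / 5664.00 = 41.90 mm
Ȳ = 208896.00 / 5664.00 = 36.88 mm

X̄ = 41.90 mm, Ȳ = 36.88 mm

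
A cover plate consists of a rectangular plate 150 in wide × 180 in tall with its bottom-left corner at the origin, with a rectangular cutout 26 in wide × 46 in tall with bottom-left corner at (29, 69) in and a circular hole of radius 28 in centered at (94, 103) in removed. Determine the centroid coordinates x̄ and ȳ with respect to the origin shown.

plate: A = 150 × 180 = 27000.00, centroid at (75.00, 90.00).
hole 1: A = −(26 × 46) = -1196.00, centroid at (42.00, 92.00).
hole 2: A = −π·28² = -2463.01, centroid at (94.00, 103.00).
ΣA = 23340.99 in²
ΣAx̄ = (27000.00)(75.00) + (-1196.00)(42.00) + (-2463.01)(94.00) = 1743245.19 in³
ΣAȳ = (27000.00)(90.00) + (-1196.00)(92.00) + (-2463.01)(103.00) = 2066278.11 in³
x̄ = 1743245.19 / 23340.99 = 74.69 in
ȳ = 2066278.11 / 23340.99 = 88.53 in

x̄ = 74.69 in, ȳ = 88.53 in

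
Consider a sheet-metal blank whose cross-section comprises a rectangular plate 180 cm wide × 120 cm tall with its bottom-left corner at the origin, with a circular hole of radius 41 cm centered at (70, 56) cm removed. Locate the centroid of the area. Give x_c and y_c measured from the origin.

x_c = 96.47 cm, y_c = 61.29 cm

Part | A | x̄ᵢ | ȳᵢ | A·x̄ᵢ | A·ȳᵢ
plate | 21600.00 | 90.00 | 60.00 | 1944000.00 | 1296000.00
hole | -5281.02 | 70.00 | 56.00 | -369671.21 | -295736.97
Σ | 16318.98 |  |  | 1574328.79 | 1000263.03
x_c = 1574328.79 / 16318.98 = 96.47 cm
y_c = 1000263.03 / 16318.98 = 61.29 cm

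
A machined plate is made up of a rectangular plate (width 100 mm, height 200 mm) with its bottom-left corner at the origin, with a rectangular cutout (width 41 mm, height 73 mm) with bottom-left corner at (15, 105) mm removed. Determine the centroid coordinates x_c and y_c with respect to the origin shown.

x_c = 52.55 mm, y_c = 92.70 mm

Part | A | x̄ᵢ | ȳᵢ | A·x̄ᵢ | A·ȳᵢ
plate | 20000.00 | 50.00 | 100.00 | 1000000.00 | 2000000.00
hole | -2993.00 | 35.50 | 141.50 | -106251.50 | -423509.50
Σ | 17007.00 |  |  | 893748.50 | 1576490.50
x_c = 893748.50 / 17007.00 = 52.55 mm
y_c = 1576490.50 / 17007.00 = 92.70 mm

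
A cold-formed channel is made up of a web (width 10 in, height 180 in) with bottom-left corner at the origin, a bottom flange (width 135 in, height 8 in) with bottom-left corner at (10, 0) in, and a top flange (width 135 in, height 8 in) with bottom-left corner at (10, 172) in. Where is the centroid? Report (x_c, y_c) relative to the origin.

Part | A | x̄ᵢ | ȳᵢ | A·x̄ᵢ | A·ȳᵢ
web | 1800.00 | 5.00 | 90.00 | 9000.00 | 162000.00
bottom flange | 1080.00 | 77.50 | 4.00 | 83700.00 | 4320.00
top flange | 1080.00 | 77.50 | 176.00 | 83700.00 | 190080.00
Σ | 3960.00 |  |  | 176400.00 | 356400.00
x_c = 176400.00 / 3960.00 = 44.55 in
y_c = 356400.00 / 3960.00 = 90.00 in

x_c = 44.55 in, y_c = 90.00 in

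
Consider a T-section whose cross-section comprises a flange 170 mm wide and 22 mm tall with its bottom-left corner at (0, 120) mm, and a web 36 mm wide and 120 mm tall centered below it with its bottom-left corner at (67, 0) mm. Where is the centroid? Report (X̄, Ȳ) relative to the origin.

X̄ = 85.00 mm, Ȳ = 92.95 mm

web: A = 36 × 120 = 4320.00, centroid at (85.00, 60.00).
flange: A = 170 × 22 = 3740.00, centroid at (85.00, 131.00).
ΣA = 8060.00 mm²
ΣAX̄ = (4320.00)(85.00) + (3740.00)(85.00) = 685100.00 mm³
ΣAȲ = (4320.00)(60.00) + (3740.00)(131.00) = 749140.00 mm³
X̄ = 685100.00 / 8060.00 = 85.00 mm
Ȳ = 749140.00 / 8060.00 = 92.95 mm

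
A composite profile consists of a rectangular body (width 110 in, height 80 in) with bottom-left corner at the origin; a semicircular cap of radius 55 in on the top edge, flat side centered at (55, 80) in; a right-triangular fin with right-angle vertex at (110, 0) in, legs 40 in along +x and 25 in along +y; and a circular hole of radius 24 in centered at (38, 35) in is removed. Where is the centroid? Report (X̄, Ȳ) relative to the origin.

X̄ = 60.30 in, Ȳ = 64.03 in

rectangular body: A = 110 × 80 = 8800.00, centroid at (55.00, 40.00).
semicircular top: A = ½π·55² = 4751.66, centroid at (55.00, 103.34).
triangular fin: A = ½·40·25 = 500.00, centroid at (123.33, 8.33).
hole: A = −π·24² = -1809.56, centroid at (38.00, 35.00).
ΣA = 12242.10 in², ΣAX̄ = 738244.73 in³, ΣAȲ = 783881.54 in³.
X̄ = 738244.73/12242.10 = 60.30 in; Ȳ = 783881.54/12242.10 = 64.03 in.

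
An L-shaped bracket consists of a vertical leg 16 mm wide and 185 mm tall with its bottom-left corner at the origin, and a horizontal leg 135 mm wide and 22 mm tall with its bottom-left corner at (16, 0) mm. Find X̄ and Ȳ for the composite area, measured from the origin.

X̄ = 45.81 mm, Ȳ = 51.68 mm

vertical leg: A = 16 × 185 = 2960.00, centroid at (8.00, 92.50).
horizontal leg: A = 135 × 22 = 2970.00, centroid at (83.50, 11.00).
ΣA = 5930.00 mm², ΣAX̄ = 271675.00 mm³, ΣAȲ = 306470.00 mm³.
X̄ = 271675.00/5930.00 = 45.81 mm; Ȳ = 306470.00/5930.00 = 51.68 mm.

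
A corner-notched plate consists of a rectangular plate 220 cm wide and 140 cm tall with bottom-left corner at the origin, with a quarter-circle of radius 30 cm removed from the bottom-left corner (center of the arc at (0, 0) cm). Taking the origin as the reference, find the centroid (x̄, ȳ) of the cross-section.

x̄ = 112.28 cm, ȳ = 71.35 cm

Part | A | x̄ᵢ | ȳᵢ | A·x̄ᵢ | A·ȳᵢ
plate | 30800.00 | 110.00 | 70.00 | 3388000.00 | 2156000.00
removed quarter-circle | -706.86 | 12.73 | 12.73 | -9000.00 | -9000.00
Σ | 30093.14 |  |  | 3379000.00 | 2147000.00
x̄ = 3379000.00 / 30093.14 = 112.28 cm
ȳ = 2147000.00 / 30093.14 = 71.35 cm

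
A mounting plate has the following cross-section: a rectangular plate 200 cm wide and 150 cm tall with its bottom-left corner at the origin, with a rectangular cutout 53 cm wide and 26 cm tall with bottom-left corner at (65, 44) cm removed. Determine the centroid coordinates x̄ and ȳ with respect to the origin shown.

x̄ = 100.41 cm, ȳ = 75.87 cm

plate: A = 200 × 150 = 30000.00, centroid at (100.00, 75.00).
hole: A = −(53 × 26) = -1378.00, centroid at (91.50, 57.00).
ΣA = 28622.00 cm²
ΣAx̄ = (30000.00)(100.00) + (-1378.00)(91.50) = 2873913.00 cm³
ΣAȳ = (30000.00)(75.00) + (-1378.00)(57.00) = 2171454.00 cm³
x̄ = 2873913.00 / 28622.00 = 100.41 cm
ȳ = 2171454.00 / 28622.00 = 75.87 cm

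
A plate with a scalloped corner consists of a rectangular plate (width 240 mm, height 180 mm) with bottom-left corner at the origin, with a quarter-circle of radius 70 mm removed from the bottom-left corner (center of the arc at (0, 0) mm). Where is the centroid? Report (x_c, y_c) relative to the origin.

plate: A = 240 × 180 = 43200.00, centroid at (120.00, 90.00).
removed quarter-circle: A = −¼π·70² = -3848.45, centroid at (29.71, 29.71).
ΣA = 39351.55 mm², ΣAx_c = 5069666.67 mm³, ΣAy_c = 3773666.67 mm³.
x_c = 5069666.67/39351.55 = 128.83 mm; y_c = 3773666.67/39351.55 = 95.90 mm.

x_c = 128.83 mm, y_c = 95.90 mm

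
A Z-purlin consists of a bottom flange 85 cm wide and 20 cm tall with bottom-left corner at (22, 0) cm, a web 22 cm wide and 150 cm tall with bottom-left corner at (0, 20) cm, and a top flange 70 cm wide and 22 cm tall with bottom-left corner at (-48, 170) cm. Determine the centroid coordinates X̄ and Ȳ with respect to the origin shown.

bottom flange: A = 85 × 20 = 1700.00, centroid at (64.50, 10.00).
web: A = 22 × 150 = 3300.00, centroid at (11.00, 95.00).
top flange: A = 70 × 22 = 1540.00, centroid at (-13.00, 181.00).
ΣA = 6540.00 cm², ΣAX̄ = 125930.00 cm³, ΣAȲ = 609240.00 cm³.
X̄ = 125930.00/6540.00 = 19.26 cm; Ȳ = 609240.00/6540.00 = 93.16 cm.

X̄ = 19.26 cm, Ȳ = 93.16 cm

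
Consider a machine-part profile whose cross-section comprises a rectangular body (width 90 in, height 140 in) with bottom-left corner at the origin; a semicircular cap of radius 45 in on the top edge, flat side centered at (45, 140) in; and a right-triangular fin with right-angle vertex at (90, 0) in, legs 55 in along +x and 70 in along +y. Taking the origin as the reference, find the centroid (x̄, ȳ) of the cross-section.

Part | A | x̄ᵢ | ȳᵢ | A·x̄ᵢ | A·ȳᵢ
rectangular body | 12600.00 | 45.00 | 70.00 | 567000.00 | 882000.00
semicircular top | 3180.86 | 45.00 | 159.10 | 143138.82 | 506070.76
triangular fin | 1925.00 | 108.33 | 23.33 | 208541.67 | 44916.67
Σ | 17705.86 |  |  | 918680.48 | 1432987.43
x̄ = 918680.48 / 17705.86 = 51.89 in
ȳ = 1432987.43 / 17705.86 = 80.93 in

x̄ = 51.89 in, ȳ = 80.93 in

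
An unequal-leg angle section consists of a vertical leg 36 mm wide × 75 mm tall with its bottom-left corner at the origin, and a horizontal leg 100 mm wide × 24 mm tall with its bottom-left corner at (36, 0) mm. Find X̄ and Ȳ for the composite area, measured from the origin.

X̄ = 50.00 mm, Ȳ = 25.50 mm

vertical leg: A = 36 × 75 = 2700.00, centroid at (18.00, 37.50).
horizontal leg: A = 100 × 24 = 2400.00, centroid at (86.00, 12.00).
ΣA = 5100.00 mm², ΣAX̄ = 255000.00 mm³, ΣAȲ = 130050.00 mm³.
X̄ = 255000.00/5100.00 = 50.00 mm; Ȳ = 130050.00/5100.00 = 25.50 mm.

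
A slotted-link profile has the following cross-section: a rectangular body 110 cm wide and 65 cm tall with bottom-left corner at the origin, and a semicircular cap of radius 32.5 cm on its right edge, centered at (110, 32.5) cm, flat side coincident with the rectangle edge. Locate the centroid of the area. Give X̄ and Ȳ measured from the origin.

X̄ = 67.96 cm, Ȳ = 32.50 cm

Part | A | x̄ᵢ | ȳᵢ | A·x̄ᵢ | A·ȳᵢ
rectangular body | 7150.00 | 55.00 | 32.50 | 393250.00 | 232375.00
semicircular end | 1659.15 | 123.79 | 32.50 | 205392.31 | 53922.49
Σ | 8809.15 |  |  | 598642.31 | 286297.49
X̄ = 598642.31 / 8809.15 = 67.96 cm
Ȳ = 286297.49 / 8809.15 = 32.50 cm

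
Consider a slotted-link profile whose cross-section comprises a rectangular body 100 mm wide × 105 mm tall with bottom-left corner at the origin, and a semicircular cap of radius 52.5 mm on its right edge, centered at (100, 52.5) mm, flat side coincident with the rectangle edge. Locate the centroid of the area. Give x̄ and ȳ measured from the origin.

x̄ = 71.10 mm, ȳ = 52.50 mm

rectangular body: A = 100 × 105 = 10500.00, centroid at (50.00, 52.50).
semicircular end: A = ½π·52.5² = 4329.51, centroid at (122.28, 52.50).
ΣA = 14829.51 mm², ΣAx̄ = 1054419.49 mm³, ΣAȳ = 778549.14 mm³.
x̄ = 1054419.49/14829.51 = 71.10 mm; ȳ = 778549.14/14829.51 = 52.50 mm.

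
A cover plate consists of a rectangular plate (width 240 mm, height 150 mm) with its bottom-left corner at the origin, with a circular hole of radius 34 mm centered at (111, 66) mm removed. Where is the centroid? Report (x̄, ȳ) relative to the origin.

Part | A | x̄ᵢ | ȳᵢ | A·x̄ᵢ | A·ȳᵢ
plate | 36000.00 | 120.00 | 75.00 | 4320000.00 | 2700000.00
hole | -3631.68 | 111.00 | 66.00 | -403116.60 | -239690.95
Σ | 32368.32 |  |  | 3916883.40 | 2460309.05
x̄ = 3916883.40 / 32368.32 = 121.01 mm
ȳ = 2460309.05 / 32368.32 = 76.01 mm

x̄ = 121.01 mm, ȳ = 76.01 mm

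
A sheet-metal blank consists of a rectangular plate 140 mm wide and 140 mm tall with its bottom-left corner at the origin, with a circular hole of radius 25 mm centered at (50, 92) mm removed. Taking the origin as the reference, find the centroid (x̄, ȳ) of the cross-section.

Part | A | x̄ᵢ | ȳᵢ | A·x̄ᵢ | A·ȳᵢ
plate | 19600.00 | 70.00 | 70.00 | 1372000.00 | 1372000.00
hole | -1963.50 | 50.00 | 92.00 | -98174.77 | -180641.58
Σ | 17636.50 |  |  | 1273825.23 | 1191358.42
x̄ = 1273825.23 / 17636.50 = 72.23 mm
ȳ = 1191358.42 / 17636.50 = 67.55 mm

x̄ = 72.23 mm, ȳ = 67.55 mm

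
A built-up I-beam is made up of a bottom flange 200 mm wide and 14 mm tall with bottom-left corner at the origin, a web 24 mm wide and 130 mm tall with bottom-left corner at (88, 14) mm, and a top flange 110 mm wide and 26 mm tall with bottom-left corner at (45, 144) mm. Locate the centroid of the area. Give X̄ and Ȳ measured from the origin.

bottom flange: A = 200 × 14 = 2800.00, centroid at (100.00, 7.00).
web: A = 24 × 130 = 3120.00, centroid at (100.00, 79.00).
top flange: A = 110 × 26 = 2860.00, centroid at (100.00, 157.00).
ΣA = 8780.00 mm², ΣAX̄ = 878000.00 mm³, ΣAȲ = 715100.00 mm³.
X̄ = 878000.00/8780.00 = 100.00 mm; Ȳ = 715100.00/8780.00 = 81.45 mm.

X̄ = 100.00 mm, Ȳ = 81.45 mm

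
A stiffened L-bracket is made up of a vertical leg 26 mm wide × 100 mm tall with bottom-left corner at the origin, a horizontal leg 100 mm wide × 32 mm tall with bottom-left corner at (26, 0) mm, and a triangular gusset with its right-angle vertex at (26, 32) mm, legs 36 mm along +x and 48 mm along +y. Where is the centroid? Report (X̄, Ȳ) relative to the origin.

Part | A | x̄ᵢ | ȳᵢ | A·x̄ᵢ | A·ȳᵢ
vertical leg | 2600.00 | 13.00 | 50.00 | 33800.00 | 130000.00
horizontal leg | 3200.00 | 76.00 | 16.00 | 243200.00 | 51200.00
gusset | 864.00 | 38.00 | 48.00 | 32832.00 | 41472.00
Σ | 6664.00 |  |  | 309832.00 | 222672.00
X̄ = 309832.00 / 6664.00 = 46.49 mm
Ȳ = 222672.00 / 6664.00 = 33.41 mm

X̄ = 46.49 mm, Ȳ = 33.41 mm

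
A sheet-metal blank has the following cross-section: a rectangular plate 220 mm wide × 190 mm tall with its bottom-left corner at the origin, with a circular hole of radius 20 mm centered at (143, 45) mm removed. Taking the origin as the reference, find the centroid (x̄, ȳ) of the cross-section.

x̄ = 108.98 mm, ȳ = 96.55 mm

plate: A = 220 × 190 = 41800.00, centroid at (110.00, 95.00).
hole: A = −π·20² = -1256.64, centroid at (143.00, 45.00).
ΣA = 40543.36 mm², ΣAx̄ = 4418300.90 mm³, ΣAȳ = 3914451.33 mm³.
x̄ = 4418300.90/40543.36 = 108.98 mm; ȳ = 3914451.33/40543.36 = 96.55 mm.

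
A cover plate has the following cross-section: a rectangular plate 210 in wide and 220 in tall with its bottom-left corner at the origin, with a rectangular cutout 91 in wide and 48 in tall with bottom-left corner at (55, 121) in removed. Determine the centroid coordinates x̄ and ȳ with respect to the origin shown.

plate: A = 210 × 220 = 46200.00, centroid at (105.00, 110.00).
hole: A = −(91 × 48) = -4368.00, centroid at (100.50, 145.00).
ΣA = 41832.00 in²
ΣAx̄ = (46200.00)(105.00) + (-4368.00)(100.50) = 4412016.00 in³
ΣAȳ = (46200.00)(110.00) + (-4368.00)(145.00) = 4448640.00 in³
x̄ = 4412016.00 / 41832.00 = 105.47 in
ȳ = 4448640.00 / 41832.00 = 106.35 in

x̄ = 105.47 in, ȳ = 106.35 in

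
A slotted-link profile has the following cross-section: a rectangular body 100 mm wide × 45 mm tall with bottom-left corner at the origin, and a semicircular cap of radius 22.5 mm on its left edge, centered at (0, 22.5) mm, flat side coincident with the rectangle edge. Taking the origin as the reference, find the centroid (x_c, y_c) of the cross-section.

rectangular body: A = 100 × 45 = 4500.00, centroid at (50.00, 22.50).
semicircular end: A = ½π·22.5² = 795.22, centroid at (-9.55, 22.50).
ΣA = 5295.22 mm²
ΣAx_c = (4500.00)(50.00) + (795.22)(-9.55) = 217406.25 mm³
ΣAy_c = (4500.00)(22.50) + (795.22)(22.50) = 119142.35 mm³
x_c = 217406.25 / 5295.22 = 41.06 mm
y_c = 119142.35 / 5295.22 = 22.50 mm

x_c = 41.06 mm, y_c = 22.50 mm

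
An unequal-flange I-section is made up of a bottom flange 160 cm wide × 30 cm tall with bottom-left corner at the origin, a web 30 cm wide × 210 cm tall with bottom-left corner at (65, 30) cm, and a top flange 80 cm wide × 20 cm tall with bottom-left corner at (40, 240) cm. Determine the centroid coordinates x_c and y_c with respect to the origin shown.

bottom flange: A = 160 × 30 = 4800.00, centroid at (80.00, 15.00).
web: A = 30 × 210 = 6300.00, centroid at (80.00, 135.00).
top flange: A = 80 × 20 = 1600.00, centroid at (80.00, 250.00).
ΣA = 12700.00 cm², ΣAx_c = 1016000.00 cm³, ΣAy_c = 1322500.00 cm³.
x_c = 1016000.00/12700.00 = 80.00 cm; y_c = 1322500.00/12700.00 = 104.13 cm.

x_c = 80.00 cm, y_c = 104.13 cm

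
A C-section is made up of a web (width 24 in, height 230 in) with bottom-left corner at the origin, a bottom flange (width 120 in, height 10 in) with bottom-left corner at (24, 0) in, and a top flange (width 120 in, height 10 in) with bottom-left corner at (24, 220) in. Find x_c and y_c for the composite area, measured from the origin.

x_c = 33.82 in, y_c = 115.00 in

Part | A | x̄ᵢ | ȳᵢ | A·x̄ᵢ | A·ȳᵢ
web | 5520.00 | 12.00 | 115.00 | 66240.00 | 634800.00
bottom flange | 1200.00 | 84.00 | 5.00 | 100800.00 | 6000.00
top flange | 1200.00 | 84.00 | 225.00 | 100800.00 | 270000.00
Σ | 7920.00 |  |  | 267840.00 | 910800.00
x_c = 267840.00 / 7920.00 = 33.82 in
y_c = 910800.00 / 7920.00 = 115.00 in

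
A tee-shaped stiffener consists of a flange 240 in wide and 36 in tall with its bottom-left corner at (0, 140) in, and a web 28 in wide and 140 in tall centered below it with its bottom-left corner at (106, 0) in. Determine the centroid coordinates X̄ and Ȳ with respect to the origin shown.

Part | A | x̄ᵢ | ȳᵢ | A·x̄ᵢ | A·ȳᵢ
web | 3920.00 | 120.00 | 70.00 | 470400.00 | 274400.00
flange | 8640.00 | 120.00 | 158.00 | 1036800.00 | 1365120.00
Σ | 12560.00 |  |  | 1507200.00 | 1639520.00
X̄ = 1507200.00 / 12560.00 = 120.00 in
Ȳ = 1639520.00 / 12560.00 = 130.54 in

X̄ = 120.00 in, Ȳ = 130.54 in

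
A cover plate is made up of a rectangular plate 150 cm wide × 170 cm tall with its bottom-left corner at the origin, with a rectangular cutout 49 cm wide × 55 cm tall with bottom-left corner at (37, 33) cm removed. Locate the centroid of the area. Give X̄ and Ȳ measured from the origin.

plate: A = 150 × 170 = 25500.00, centroid at (75.00, 85.00).
hole: A = −(49 × 55) = -2695.00, centroid at (61.50, 60.50).
ΣA = 22805.00 cm², ΣAX̄ = 1746757.50 cm³, ΣAȲ = 2004452.50 cm³.
X̄ = 1746757.50/22805.00 = 76.60 cm; Ȳ = 2004452.50/22805.00 = 87.90 cm.

X̄ = 76.60 cm, Ȳ = 87.90 cm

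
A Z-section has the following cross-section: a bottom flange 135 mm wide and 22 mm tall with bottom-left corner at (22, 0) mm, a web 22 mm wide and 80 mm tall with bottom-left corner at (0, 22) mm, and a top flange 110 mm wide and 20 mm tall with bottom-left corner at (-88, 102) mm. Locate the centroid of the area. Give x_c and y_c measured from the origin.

Part | A | x̄ᵢ | ȳᵢ | A·x̄ᵢ | A·ȳᵢ
bottom flange | 2970.00 | 89.50 | 11.00 | 265815.00 | 32670.00
web | 1760.00 | 11.00 | 62.00 | 19360.00 | 109120.00
top flange | 2200.00 | -33.00 | 112.00 | -72600.00 | 246400.00
Σ | 6930.00 |  |  | 212575.00 | 388190.00
x_c = 212575.00 / 6930.00 = 30.67 mm
y_c = 388190.00 / 6930.00 = 56.02 mm

x_c = 30.67 mm, y_c = 56.02 mm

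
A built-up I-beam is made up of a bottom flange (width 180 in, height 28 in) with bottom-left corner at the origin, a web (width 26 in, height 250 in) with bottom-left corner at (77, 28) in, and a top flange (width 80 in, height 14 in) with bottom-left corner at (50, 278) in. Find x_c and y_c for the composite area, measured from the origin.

x_c = 90.00 in, y_c = 109.34 in

bottom flange: A = 180 × 28 = 5040.00, centroid at (90.00, 14.00).
web: A = 26 × 250 = 6500.00, centroid at (90.00, 153.00).
top flange: A = 80 × 14 = 1120.00, centroid at (90.00, 285.00).
ΣA = 12660.00 in²
ΣAx_c = (5040.00)(90.00) + (6500.00)(90.00) + (1120.00)(90.00) = 1139400.00 in³
ΣAy_c = (5040.00)(14.00) + (6500.00)(153.00) + (1120.00)(285.00) = 1384260.00 in³
x_c = 1139400.00 / 12660.00 = 90.00 in
y_c = 1384260.00 / 12660.00 = 109.34 in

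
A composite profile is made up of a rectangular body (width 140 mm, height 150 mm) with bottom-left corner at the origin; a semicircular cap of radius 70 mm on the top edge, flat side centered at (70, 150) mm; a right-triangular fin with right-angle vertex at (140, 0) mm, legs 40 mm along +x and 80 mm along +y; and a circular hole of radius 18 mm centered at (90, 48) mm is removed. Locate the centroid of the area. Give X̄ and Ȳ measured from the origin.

rectangular body: A = 140 × 150 = 21000.00, centroid at (70.00, 75.00).
semicircular top: A = ½π·70² = 7696.90, centroid at (70.00, 179.71).
triangular fin: A = ½·40·80 = 1600.00, centroid at (153.33, 26.67).
hole: A = −π·18² = -1017.88, centroid at (90.00, 48.00).
ΣA = 29279.03 mm²
ΣAX̄ = (21000.00)(70.00) + (7696.90)(70.00) + (1600.00)(153.33) + (-1017.88)(90.00) = 2162507.63 mm³
ΣAȲ = (21000.00)(75.00) + (7696.90)(179.71) + (1600.00)(26.67) + (-1017.88)(48.00) = 2952010.58 mm³
X̄ = 2162507.63 / 29279.03 = 73.86 mm
Ȳ = 2952010.58 / 29279.03 = 100.82 mm

X̄ = 73.86 mm, Ȳ = 100.82 mm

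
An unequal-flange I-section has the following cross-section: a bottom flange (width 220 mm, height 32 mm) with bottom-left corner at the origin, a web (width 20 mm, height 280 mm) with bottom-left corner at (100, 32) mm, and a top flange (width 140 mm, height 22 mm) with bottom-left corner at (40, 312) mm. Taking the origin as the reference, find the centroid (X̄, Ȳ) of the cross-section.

bottom flange: A = 220 × 32 = 7040.00, centroid at (110.00, 16.00).
web: A = 20 × 280 = 5600.00, centroid at (110.00, 172.00).
top flange: A = 140 × 22 = 3080.00, centroid at (110.00, 323.00).
ΣA = 15720.00 mm², ΣAX̄ = 1729200.00 mm³, ΣAȲ = 2070680.00 mm³.
X̄ = 1729200.00/15720.00 = 110.00 mm; Ȳ = 2070680.00/15720.00 = 131.72 mm.

X̄ = 110.00 mm, Ȳ = 131.72 mm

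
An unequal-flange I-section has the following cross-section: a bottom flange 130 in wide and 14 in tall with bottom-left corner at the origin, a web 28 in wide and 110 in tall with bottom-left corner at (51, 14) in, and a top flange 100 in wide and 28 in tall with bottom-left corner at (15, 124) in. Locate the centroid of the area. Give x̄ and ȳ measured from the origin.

x̄ = 65.00 in, ȳ = 79.44 in

Part | A | x̄ᵢ | ȳᵢ | A·x̄ᵢ | A·ȳᵢ
bottom flange | 1820.00 | 65.00 | 7.00 | 118300.00 | 12740.00
web | 3080.00 | 65.00 | 69.00 | 200200.00 | 212520.00
top flange | 2800.00 | 65.00 | 138.00 | 182000.00 | 386400.00
Σ | 7700.00 |  |  | 500500.00 | 611660.00
x̄ = 500500.00 / 7700.00 = 65.00 in
ȳ = 611660.00 / 7700.00 = 79.44 in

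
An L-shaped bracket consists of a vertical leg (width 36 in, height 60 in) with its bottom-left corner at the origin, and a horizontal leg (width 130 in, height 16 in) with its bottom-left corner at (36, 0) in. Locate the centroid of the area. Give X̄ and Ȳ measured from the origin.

Part | A | x̄ᵢ | ȳᵢ | A·x̄ᵢ | A·ȳᵢ
vertical leg | 2160.00 | 18.00 | 30.00 | 38880.00 | 64800.00
horizontal leg | 2080.00 | 101.00 | 8.00 | 210080.00 | 16640.00
Σ | 4240.00 |  |  | 248960.00 | 81440.00
X̄ = 248960.00 / 4240.00 = 58.72 in
Ȳ = 81440.00 / 4240.00 = 19.21 in

X̄ = 58.72 in, Ȳ = 19.21 in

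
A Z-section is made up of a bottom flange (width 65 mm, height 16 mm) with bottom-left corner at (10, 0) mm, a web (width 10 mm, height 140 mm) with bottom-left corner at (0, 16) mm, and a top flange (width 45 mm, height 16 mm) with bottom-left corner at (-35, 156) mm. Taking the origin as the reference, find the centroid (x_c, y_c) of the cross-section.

x_c = 13.35 mm, y_c = 78.10 mm

bottom flange: A = 65 × 16 = 1040.00, centroid at (42.50, 8.00).
web: A = 10 × 140 = 1400.00, centroid at (5.00, 86.00).
top flange: A = 45 × 16 = 720.00, centroid at (-12.50, 164.00).
ΣA = 3160.00 mm²
ΣAx_c = (1040.00)(42.50) + (1400.00)(5.00) + (720.00)(-12.50) = 42200.00 mm³
ΣAy_c = (1040.00)(8.00) + (1400.00)(86.00) + (720.00)(164.00) = 246800.00 mm³
x_c = 42200.00 / 3160.00 = 13.35 mm
y_c = 246800.00 / 3160.00 = 78.10 mm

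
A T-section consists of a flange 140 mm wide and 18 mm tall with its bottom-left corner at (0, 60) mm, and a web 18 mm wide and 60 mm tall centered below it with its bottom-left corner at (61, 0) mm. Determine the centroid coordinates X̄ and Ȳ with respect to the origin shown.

web: A = 18 × 60 = 1080.00, centroid at (70.00, 30.00).
flange: A = 140 × 18 = 2520.00, centroid at (70.00, 69.00).
ΣA = 3600.00 mm²
ΣAX̄ = (1080.00)(70.00) + (2520.00)(70.00) = 252000.00 mm³
ΣAȲ = (1080.00)(30.00) + (2520.00)(69.00) = 206280.00 mm³
X̄ = 252000.00 / 3600.00 = 70.00 mm
Ȳ = 206280.00 / 3600.00 = 57.30 mm

X̄ = 70.00 mm, Ȳ = 57.30 mm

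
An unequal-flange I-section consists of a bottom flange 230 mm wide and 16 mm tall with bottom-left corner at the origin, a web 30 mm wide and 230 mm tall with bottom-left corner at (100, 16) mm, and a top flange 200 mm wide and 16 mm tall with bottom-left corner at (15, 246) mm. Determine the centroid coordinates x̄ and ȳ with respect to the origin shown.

x̄ = 115.00 mm, ȳ = 126.72 mm

bottom flange: A = 230 × 16 = 3680.00, centroid at (115.00, 8.00).
web: A = 30 × 230 = 6900.00, centroid at (115.00, 131.00).
top flange: A = 200 × 16 = 3200.00, centroid at (115.00, 254.00).
ΣA = 13780.00 mm², ΣAx̄ = 1584700.00 mm³, ΣAȳ = 1746140.00 mm³.
x̄ = 1584700.00/13780.00 = 115.00 mm; ȳ = 1746140.00/13780.00 = 126.72 mm.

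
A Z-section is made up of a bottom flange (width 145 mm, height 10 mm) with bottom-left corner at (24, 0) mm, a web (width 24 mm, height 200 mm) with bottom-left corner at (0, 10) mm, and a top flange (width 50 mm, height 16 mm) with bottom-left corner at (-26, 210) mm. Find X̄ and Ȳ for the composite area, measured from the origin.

X̄ = 27.90 mm, Ȳ = 100.66 mm

bottom flange: A = 145 × 10 = 1450.00, centroid at (96.50, 5.00).
web: A = 24 × 200 = 4800.00, centroid at (12.00, 110.00).
top flange: A = 50 × 16 = 800.00, centroid at (-1.00, 218.00).
ΣA = 7050.00 mm², ΣAX̄ = 196725.00 mm³, ΣAȲ = 709650.00 mm³.
X̄ = 196725.00/7050.00 = 27.90 mm; Ȳ = 709650.00/7050.00 = 100.66 mm.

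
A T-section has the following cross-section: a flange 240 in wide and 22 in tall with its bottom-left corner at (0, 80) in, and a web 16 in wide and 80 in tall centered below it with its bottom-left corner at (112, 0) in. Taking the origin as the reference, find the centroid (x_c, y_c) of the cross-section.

Part | A | x̄ᵢ | ȳᵢ | A·x̄ᵢ | A·ȳᵢ
web | 1280.00 | 120.00 | 40.00 | 153600.00 | 51200.00
flange | 5280.00 | 120.00 | 91.00 | 633600.00 | 480480.00
Σ | 6560.00 |  |  | 787200.00 | 531680.00
x_c = 787200.00 / 6560.00 = 120.00 in
y_c = 531680.00 / 6560.00 = 81.05 in

x_c = 120.00 in, y_c = 81.05 in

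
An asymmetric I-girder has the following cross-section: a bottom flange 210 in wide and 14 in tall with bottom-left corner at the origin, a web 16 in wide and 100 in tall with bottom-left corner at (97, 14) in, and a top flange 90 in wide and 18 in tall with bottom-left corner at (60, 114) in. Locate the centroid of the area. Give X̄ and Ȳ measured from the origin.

bottom flange: A = 210 × 14 = 2940.00, centroid at (105.00, 7.00).
web: A = 16 × 100 = 1600.00, centroid at (105.00, 64.00).
top flange: A = 90 × 18 = 1620.00, centroid at (105.00, 123.00).
ΣA = 6160.00 in²
ΣAX̄ = (2940.00)(105.00) + (1600.00)(105.00) + (1620.00)(105.00) = 646800.00 in³
ΣAȲ = (2940.00)(7.00) + (1600.00)(64.00) + (1620.00)(123.00) = 322240.00 in³
X̄ = 646800.00 / 6160.00 = 105.00 in
Ȳ = 322240.00 / 6160.00 = 52.31 in

X̄ = 105.00 in, Ȳ = 52.31 in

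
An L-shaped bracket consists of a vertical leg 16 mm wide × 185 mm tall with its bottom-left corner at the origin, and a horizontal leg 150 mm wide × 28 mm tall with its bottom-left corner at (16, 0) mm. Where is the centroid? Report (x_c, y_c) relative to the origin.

vertical leg: A = 16 × 185 = 2960.00, centroid at (8.00, 92.50).
horizontal leg: A = 150 × 28 = 4200.00, centroid at (91.00, 14.00).
ΣA = 7160.00 mm²
ΣAx_c = (2960.00)(8.00) + (4200.00)(91.00) = 405880.00 mm³
ΣAy_c = (2960.00)(92.50) + (4200.00)(14.00) = 332600.00 mm³
x_c = 405880.00 / 7160.00 = 56.69 mm
y_c = 332600.00 / 7160.00 = 46.45 mm

x_c = 56.69 mm, y_c = 46.45 mm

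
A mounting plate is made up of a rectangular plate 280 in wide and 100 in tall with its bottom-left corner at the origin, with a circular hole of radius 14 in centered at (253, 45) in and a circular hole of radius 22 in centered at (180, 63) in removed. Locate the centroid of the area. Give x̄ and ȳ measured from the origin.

plate: A = 280 × 100 = 28000.00, centroid at (140.00, 50.00).
hole 1: A = −π·14² = -615.75, centroid at (253.00, 45.00).
hole 2: A = −π·22² = -1520.53, centroid at (180.00, 63.00).
ΣA = 25863.72 in², ΣAx̄ = 3490519.15 in³, ΣAȳ = 1276497.71 in³.
x̄ = 3490519.15/25863.72 = 134.96 in; ȳ = 1276497.71/25863.72 = 49.35 in.

x̄ = 134.96 in, ȳ = 49.35 in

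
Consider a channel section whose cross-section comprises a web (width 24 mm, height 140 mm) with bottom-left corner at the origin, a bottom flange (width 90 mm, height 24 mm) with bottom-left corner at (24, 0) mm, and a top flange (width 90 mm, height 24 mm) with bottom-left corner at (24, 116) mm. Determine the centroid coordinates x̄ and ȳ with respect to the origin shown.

web: A = 24 × 140 = 3360.00, centroid at (12.00, 70.00).
bottom flange: A = 90 × 24 = 2160.00, centroid at (69.00, 12.00).
top flange: A = 90 × 24 = 2160.00, centroid at (69.00, 128.00).
ΣA = 7680.00 mm²
ΣAx̄ = (3360.00)(12.00) + (2160.00)(69.00) + (2160.00)(69.00) = 338400.00 mm³
ΣAȳ = (3360.00)(70.00) + (2160.00)(12.00) + (2160.00)(128.00) = 537600.00 mm³
x̄ = 338400.00 / 7680.00 = 44.06 mm
ȳ = 537600.00 / 7680.00 = 70.00 mm

x̄ = 44.06 mm, ȳ = 70.00 mm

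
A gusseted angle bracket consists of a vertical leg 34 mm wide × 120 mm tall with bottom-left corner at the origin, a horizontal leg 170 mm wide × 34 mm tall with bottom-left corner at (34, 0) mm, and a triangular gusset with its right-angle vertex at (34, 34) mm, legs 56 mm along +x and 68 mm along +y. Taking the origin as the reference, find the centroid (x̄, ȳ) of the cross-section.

x̄ = 72.89 mm, ȳ = 38.33 mm

Part | A | x̄ᵢ | ȳᵢ | A·x̄ᵢ | A·ȳᵢ
vertical leg | 4080.00 | 17.00 | 60.00 | 69360.00 | 244800.00
horizontal leg | 5780.00 | 119.00 | 17.00 | 687820.00 | 98260.00
gusset | 1904.00 | 52.67 | 56.67 | 100277.33 | 107893.33
Σ | 11764.00 |  |  | 857457.33 | 450953.33
x̄ = 857457.33 / 11764.00 = 72.89 mm
ȳ = 450953.33 / 11764.00 = 38.33 mm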